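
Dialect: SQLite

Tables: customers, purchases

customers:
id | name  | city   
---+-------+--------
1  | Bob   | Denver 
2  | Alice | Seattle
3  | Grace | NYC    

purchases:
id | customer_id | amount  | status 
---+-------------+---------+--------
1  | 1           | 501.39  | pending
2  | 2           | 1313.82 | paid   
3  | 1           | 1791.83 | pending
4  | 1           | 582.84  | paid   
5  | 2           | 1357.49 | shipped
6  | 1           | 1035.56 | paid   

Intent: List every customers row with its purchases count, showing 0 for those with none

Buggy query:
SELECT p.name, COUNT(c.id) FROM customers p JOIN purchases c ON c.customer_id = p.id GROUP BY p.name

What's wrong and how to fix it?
Bug: INNER JOIN drops customers rows that have no matching purchases rows

Fix: Switch to LEFT JOIN to retain unmatched parent rows

Corrected query:
SELECT p.name, COUNT(c.id) FROM customers p LEFT JOIN purchases c ON c.customer_id = p.id GROUP BY p.name

Result:
name  | COUNT(c.id)
------+------------
Alice | 2          
Bob   | 4          
Grace | 0          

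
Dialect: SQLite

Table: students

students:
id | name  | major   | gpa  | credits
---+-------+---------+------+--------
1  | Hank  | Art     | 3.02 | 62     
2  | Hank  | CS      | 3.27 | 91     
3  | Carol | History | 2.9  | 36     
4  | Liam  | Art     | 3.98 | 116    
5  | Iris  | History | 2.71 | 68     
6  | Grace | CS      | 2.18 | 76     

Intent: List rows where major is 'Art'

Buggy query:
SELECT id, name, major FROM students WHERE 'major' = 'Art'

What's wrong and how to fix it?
Bug: Single quotes denote string literals in SQL; the column name is being compared as a constant string

Fix: Reference the column as major without single quotes

Corrected query:
SELECT id, name, major FROM students WHERE major = 'Art'

Result:
id | name | major
---+------+------
1  | Hank | Art  
4  | Liam | Art  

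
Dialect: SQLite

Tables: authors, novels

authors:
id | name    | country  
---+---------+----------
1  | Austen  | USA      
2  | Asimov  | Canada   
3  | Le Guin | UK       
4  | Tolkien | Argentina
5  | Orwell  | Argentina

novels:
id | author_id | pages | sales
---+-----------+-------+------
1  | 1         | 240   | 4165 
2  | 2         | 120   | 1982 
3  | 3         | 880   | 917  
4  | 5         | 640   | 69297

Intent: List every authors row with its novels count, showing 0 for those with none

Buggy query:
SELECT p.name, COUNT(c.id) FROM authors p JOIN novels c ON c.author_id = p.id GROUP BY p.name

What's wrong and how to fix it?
Bug: An inner join excludes parents with zero children

Fix: Switch to LEFT JOIN to retain unmatched parent rows

Corrected query:
SELECT p.name, COUNT(c.id) FROM authors p LEFT JOIN novels c ON c.author_id = p.id GROUP BY p.name

Result:
name    | COUNT(c.id)
--------+------------
Asimov  | 1          
Austen  | 1          
Le Guin | 1          
Orwell  | 1          
Tolkien | 0          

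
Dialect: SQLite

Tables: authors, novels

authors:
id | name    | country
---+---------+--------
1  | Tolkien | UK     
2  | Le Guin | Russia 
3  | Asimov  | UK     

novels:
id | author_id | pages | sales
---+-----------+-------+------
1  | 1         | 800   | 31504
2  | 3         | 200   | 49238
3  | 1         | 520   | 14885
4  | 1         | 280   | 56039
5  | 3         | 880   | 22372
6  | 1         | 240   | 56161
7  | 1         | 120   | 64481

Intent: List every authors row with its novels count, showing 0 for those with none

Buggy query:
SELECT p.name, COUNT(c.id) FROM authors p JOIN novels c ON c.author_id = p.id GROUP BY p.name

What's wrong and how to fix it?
Bug: INNER JOIN drops authors rows that have no matching novels rows

Fix: Switch to LEFT JOIN to retain unmatched parent rows

Corrected query:
SELECT p.name, COUNT(c.id) FROM authors p LEFT JOIN novels c ON c.author_id = p.id GROUP BY p.name

Result:
name    | COUNT(c.id)
--------+------------
Asimov  | 2          
Le Guin | 0          
Tolkien | 5          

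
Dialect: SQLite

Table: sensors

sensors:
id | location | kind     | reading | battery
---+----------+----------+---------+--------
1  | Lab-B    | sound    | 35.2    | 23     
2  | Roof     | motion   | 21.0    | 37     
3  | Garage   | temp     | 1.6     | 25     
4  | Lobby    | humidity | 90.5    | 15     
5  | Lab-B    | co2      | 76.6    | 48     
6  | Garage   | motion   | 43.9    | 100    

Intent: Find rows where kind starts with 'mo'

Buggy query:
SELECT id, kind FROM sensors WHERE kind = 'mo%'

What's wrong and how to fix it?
Bug: '=' compares the literal string including the % character; pattern matching needs LIKE

Fix: Use LIKE for wildcard pattern matching

Corrected query:
SELECT id, kind FROM sensors WHERE kind LIKE 'mo%'

Result:
id | kind  
---+-------
2  | motion
6  | motion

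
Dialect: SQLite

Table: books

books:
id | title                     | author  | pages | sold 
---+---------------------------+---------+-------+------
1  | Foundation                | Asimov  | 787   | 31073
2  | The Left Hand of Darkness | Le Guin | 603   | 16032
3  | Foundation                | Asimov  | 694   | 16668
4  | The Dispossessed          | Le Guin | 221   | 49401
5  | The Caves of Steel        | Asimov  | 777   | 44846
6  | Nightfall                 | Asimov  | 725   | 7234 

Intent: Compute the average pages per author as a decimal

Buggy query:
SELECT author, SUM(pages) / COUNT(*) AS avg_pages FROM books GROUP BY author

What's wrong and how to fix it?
Bug: SUM(pages) and COUNT(*) are both integers; the division truncates the fractional part

Fix: Cast one side to REAL so the division keeps the fractional part

Corrected query:
SELECT author, SUM(pages) * 1.0 / COUNT(*) AS avg_pages FROM books GROUP BY author

Result:
author  | avg_pages
--------+----------
Asimov  | 745.75   
Le Guin | 412      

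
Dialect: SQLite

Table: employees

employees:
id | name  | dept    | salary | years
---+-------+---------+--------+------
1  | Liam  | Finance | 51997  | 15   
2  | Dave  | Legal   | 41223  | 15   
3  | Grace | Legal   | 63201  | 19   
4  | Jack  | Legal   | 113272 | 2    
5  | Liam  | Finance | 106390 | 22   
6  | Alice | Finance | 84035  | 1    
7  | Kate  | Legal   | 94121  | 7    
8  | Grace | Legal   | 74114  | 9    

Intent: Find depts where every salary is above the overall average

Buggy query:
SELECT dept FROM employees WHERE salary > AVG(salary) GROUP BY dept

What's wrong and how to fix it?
Bug: WHERE evaluates per row before aggregation, so AVG() is unavailable

Fix: Use a subquery for AVG and a HAVING MIN(...) filter so the condition holds for every row in the group

Corrected query:
SELECT dept FROM employees GROUP BY dept HAVING MIN(salary) > (SELECT AVG(salary) FROM employees)

Result:
(no rows)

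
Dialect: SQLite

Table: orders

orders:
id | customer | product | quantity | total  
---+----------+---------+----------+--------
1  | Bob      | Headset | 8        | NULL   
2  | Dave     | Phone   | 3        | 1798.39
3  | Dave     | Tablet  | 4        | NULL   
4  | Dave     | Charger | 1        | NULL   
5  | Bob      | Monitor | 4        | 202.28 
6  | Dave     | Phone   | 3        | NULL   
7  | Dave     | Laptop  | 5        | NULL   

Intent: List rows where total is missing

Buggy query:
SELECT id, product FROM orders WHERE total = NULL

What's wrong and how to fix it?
Bug: '= NULL' is always unknown in SQL three-valued logic, so no rows match

Fix: Use IS NULL to test for NULL

Corrected query:
SELECT id, product FROM orders WHERE total IS NULL

Result:
id | product
---+--------
1  | Headset
3  | Tablet 
4  | Charger
6  | Phone  
7  | Laptop 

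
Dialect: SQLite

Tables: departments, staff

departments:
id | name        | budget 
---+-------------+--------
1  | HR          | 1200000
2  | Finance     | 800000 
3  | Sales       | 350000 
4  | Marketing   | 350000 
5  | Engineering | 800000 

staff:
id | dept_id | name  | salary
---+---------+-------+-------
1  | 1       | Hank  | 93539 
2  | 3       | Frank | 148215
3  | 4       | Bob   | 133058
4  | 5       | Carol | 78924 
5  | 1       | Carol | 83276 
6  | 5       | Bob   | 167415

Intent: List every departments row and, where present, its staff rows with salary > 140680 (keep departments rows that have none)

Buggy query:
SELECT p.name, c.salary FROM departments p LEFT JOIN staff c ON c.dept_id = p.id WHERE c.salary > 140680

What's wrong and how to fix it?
Bug: Filtering c.salary in WHERE discards the NULL rows produced by LEFT JOIN, turning it into an inner join

Fix: Put 'c.salary > 140680' in the JOIN's ON clause instead of WHERE

Corrected query:
SELECT p.name, c.salary FROM departments p LEFT JOIN staff c ON c.dept_id = p.id AND c.salary > 140680

Result:
name        | salary
------------+-------
HR          | NULL  
Finance     | NULL  
Sales       | 148215
Marketing   | NULL  
Engineering | 167415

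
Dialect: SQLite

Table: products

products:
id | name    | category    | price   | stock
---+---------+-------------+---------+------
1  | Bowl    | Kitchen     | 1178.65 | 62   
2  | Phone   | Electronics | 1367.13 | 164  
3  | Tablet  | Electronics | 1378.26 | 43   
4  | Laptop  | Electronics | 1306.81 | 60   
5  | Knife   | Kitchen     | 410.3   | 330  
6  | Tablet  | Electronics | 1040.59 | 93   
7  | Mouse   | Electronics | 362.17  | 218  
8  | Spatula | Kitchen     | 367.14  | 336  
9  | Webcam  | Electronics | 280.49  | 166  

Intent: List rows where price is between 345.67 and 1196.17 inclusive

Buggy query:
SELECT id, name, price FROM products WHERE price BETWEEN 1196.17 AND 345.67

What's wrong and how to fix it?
Bug: BETWEEN expects the lower bound first; with 1196.17 AND 345.67 the range is empty

Fix: Write BETWEEN 345.67 AND 1196.17

Corrected query:
SELECT id, name, price FROM products WHERE price BETWEEN 345.67 AND 1196.17

Result:
id | name    | price  
---+---------+--------
1  | Bowl    | 1178.65
5  | Knife   | 410.3  
6  | Tablet  | 1040.59
7  | Mouse   | 362.17 
8  | Spatula | 367.14 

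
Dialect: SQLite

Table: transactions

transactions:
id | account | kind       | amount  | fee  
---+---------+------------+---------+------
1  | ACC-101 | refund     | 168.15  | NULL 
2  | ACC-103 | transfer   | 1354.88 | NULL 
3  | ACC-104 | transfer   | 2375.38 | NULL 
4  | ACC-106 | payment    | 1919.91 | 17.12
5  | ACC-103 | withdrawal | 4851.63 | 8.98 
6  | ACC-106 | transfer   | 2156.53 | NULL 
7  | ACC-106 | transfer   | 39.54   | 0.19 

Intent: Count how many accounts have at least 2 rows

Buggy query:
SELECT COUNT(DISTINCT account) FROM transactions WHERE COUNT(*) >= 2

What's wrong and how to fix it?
Bug: WHERE filters individual rows, not groups, so a group-level COUNT is invalid there

Fix: Use a subquery that GROUPs and filters with HAVING, then count its rows

Corrected query:
SELECT COUNT(*) FROM (SELECT account FROM transactions GROUP BY account HAVING COUNT(*) >= 2)

Result:
COUNT(*)
--------
2       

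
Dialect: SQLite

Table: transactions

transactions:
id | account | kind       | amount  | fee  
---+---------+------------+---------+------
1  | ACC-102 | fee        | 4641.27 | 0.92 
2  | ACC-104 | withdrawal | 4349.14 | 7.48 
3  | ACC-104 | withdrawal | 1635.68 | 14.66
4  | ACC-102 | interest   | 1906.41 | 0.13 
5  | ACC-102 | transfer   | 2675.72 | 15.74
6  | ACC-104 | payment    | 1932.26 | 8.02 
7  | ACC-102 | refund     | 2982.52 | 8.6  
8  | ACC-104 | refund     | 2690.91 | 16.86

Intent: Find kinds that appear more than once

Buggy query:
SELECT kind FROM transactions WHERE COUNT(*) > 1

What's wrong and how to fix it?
Bug: WHERE can't reference COUNT(*); aggregates are computed after WHERE

Fix: GROUP BY kind, then filter groups with HAVING COUNT(*) > 1

Corrected query:
SELECT kind FROM transactions GROUP BY kind HAVING COUNT(*) > 1

Result:
kind      
----------
refund    
withdrawal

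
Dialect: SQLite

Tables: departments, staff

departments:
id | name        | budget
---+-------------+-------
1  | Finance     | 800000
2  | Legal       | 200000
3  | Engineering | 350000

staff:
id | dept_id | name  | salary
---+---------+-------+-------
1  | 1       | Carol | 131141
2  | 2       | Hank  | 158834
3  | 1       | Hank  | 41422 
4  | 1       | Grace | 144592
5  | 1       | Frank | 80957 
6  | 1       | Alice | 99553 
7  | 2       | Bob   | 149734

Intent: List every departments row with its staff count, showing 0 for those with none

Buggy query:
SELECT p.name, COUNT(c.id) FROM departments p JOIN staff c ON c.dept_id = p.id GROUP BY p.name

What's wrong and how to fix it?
Bug: An inner join excludes parents with zero children

Fix: Switch to LEFT JOIN to retain unmatched parent rows

Corrected query:
SELECT p.name, COUNT(c.id) FROM departments p LEFT JOIN staff c ON c.dept_id = p.id GROUP BY p.name

Result:
name        | COUNT(c.id)
------------+------------
Engineering | 0          
Finance     | 5          
Legal       | 2          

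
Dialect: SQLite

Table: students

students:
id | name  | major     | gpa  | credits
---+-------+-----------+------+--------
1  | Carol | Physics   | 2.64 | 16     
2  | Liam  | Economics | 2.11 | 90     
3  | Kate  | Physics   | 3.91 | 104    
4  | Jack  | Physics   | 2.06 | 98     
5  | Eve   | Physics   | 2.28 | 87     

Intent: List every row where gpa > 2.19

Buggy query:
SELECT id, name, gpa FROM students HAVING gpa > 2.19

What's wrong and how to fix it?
Bug: This is a non-aggregate query (no GROUP BY, no aggregates), so in SQLite the HAVING clause is invalid here; a row-level condition belongs in WHERE

Fix: Replace HAVING with WHERE since the condition applies to individual rows

Corrected query:
SELECT id, name, gpa FROM students WHERE gpa > 2.19

Result:
id | name  | gpa 
---+-------+-----
1  | Carol | 2.64
3  | Kate  | 3.91
5  | Eve   | 2.28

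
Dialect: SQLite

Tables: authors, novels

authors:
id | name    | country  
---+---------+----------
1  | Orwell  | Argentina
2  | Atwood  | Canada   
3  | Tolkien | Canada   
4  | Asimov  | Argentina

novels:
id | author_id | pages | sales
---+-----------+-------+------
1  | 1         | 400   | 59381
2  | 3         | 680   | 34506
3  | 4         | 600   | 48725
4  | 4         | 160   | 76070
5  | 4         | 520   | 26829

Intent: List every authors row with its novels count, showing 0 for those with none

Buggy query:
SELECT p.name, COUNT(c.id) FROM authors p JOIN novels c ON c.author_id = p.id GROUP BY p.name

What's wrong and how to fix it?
Bug: An inner join excludes parents with zero children

Fix: Use LEFT JOIN so parents without children still appear (COUNT(c.id) gives 0)

Corrected query:
SELECT p.name, COUNT(c.id) FROM authors p LEFT JOIN novels c ON c.author_id = p.id GROUP BY p.name

Result:
name    | COUNT(c.id)
--------+------------
Asimov  | 3          
Atwood  | 0          
Orwell  | 1          
Tolkien | 1          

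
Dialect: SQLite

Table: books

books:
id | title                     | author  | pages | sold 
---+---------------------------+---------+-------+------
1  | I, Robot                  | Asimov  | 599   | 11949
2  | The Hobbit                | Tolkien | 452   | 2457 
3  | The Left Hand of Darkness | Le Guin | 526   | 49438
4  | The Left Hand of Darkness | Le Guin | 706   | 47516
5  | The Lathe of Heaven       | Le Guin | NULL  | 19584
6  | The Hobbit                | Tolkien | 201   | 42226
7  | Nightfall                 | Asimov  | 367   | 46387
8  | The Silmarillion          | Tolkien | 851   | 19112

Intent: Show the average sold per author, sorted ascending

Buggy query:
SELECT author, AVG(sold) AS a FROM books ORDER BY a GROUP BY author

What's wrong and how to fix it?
Bug: ORDER BY appears before GROUP BY; SQL clause order requires GROUP BY first

Fix: Move ORDER BY to the end, after GROUP BY

Corrected query:
SELECT author, AVG(sold) AS a FROM books GROUP BY author ORDER BY a

Result:
author  | a    
--------+------
Tolkien | 21265
Asimov  | 29168
Le Guin | 38846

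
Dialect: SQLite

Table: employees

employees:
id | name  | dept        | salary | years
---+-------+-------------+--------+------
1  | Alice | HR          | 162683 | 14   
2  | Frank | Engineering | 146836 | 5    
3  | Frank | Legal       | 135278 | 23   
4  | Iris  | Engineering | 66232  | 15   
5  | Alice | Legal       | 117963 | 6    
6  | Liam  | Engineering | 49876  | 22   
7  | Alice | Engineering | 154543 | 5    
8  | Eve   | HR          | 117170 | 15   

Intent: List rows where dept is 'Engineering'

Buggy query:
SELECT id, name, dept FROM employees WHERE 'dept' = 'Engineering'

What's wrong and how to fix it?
Bug: 'dept' in single quotes is a string literal, not the column; the comparison is literal-vs-literal and never true

Fix: Remove the quotes around the column name (or use double quotes for an identifier)

Corrected query:
SELECT id, name, dept FROM employees WHERE dept = 'Engineering'

Result:
id | name  | dept       
---+-------+------------
2  | Frank | Engineering
4  | Iris  | Engineering
6  | Liam  | Engineering
7  | Alice | Engineering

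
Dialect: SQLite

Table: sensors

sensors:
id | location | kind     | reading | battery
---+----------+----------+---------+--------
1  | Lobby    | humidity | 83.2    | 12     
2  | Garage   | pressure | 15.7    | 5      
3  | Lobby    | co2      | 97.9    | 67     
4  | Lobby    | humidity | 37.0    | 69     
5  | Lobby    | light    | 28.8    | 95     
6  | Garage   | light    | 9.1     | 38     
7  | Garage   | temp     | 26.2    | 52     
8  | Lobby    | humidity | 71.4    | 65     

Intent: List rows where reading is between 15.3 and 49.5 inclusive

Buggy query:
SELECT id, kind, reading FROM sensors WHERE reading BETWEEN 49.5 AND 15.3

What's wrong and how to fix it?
Bug: BETWEEN expects the lower bound first; with 49.5 AND 15.3 the range is empty

Fix: Write BETWEEN 15.3 AND 49.5

Corrected query:
SELECT id, kind, reading FROM sensors WHERE reading BETWEEN 15.3 AND 49.5

Result:
id | kind     | reading
---+----------+--------
2  | pressure | 15.7   
4  | humidity | 37     
5  | light    | 28.8   
7  | temp     | 26.2   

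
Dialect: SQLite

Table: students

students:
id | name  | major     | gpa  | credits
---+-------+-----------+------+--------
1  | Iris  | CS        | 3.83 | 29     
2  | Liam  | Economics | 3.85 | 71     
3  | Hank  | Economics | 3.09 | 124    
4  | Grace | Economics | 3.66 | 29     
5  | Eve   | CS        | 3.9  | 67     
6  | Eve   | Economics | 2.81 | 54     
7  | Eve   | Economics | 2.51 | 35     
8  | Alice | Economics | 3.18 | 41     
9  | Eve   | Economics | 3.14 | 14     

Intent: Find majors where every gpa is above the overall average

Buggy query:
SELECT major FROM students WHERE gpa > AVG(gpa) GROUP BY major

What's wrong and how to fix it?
Bug: WHERE evaluates per row before aggregation, so AVG() is unavailable

Fix: Use a subquery for AVG and a HAVING MIN(...) filter so the condition holds for every row in the group

Corrected query:
SELECT major FROM students GROUP BY major HAVING MIN(gpa) > (SELECT AVG(gpa) FROM students)

Result:
major
-----
CS   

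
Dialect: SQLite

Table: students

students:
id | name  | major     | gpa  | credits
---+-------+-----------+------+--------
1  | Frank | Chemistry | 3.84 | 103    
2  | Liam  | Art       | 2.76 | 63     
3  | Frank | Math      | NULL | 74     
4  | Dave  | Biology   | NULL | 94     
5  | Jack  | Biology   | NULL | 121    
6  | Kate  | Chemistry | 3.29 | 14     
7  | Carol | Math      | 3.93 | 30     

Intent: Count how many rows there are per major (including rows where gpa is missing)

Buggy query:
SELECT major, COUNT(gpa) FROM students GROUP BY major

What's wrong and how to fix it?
Bug: COUNT(gpa) skips NULLs, so groups with missing gpa are undercounted

Fix: Replace COUNT(gpa) with COUNT(*)

Corrected query:
SELECT major, COUNT(*) FROM students GROUP BY major

Result:
major     | COUNT(*)
----------+---------
Art       | 1       
Biology   | 2       
Chemistry | 2       
Math      | 2       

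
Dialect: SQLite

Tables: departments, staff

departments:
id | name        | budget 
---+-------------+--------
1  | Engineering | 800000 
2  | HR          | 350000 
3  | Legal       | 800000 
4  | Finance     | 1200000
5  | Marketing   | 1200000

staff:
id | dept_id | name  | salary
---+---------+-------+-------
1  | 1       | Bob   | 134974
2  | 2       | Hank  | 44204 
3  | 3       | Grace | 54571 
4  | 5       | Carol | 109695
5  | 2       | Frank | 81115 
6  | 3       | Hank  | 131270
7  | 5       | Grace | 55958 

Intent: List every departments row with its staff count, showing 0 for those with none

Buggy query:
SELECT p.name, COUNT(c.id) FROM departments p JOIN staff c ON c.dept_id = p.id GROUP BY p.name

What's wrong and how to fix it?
Bug: An inner join excludes parents with zero children

Fix: Switch to LEFT JOIN to retain unmatched parent rows

Corrected query:
SELECT p.name, COUNT(c.id) FROM departments p LEFT JOIN staff c ON c.dept_id = p.id GROUP BY p.name

Result:
name        | COUNT(c.id)
------------+------------
Engineering | 1          
Finance     | 0          
HR          | 2          
Legal       | 2          
Marketing   | 2          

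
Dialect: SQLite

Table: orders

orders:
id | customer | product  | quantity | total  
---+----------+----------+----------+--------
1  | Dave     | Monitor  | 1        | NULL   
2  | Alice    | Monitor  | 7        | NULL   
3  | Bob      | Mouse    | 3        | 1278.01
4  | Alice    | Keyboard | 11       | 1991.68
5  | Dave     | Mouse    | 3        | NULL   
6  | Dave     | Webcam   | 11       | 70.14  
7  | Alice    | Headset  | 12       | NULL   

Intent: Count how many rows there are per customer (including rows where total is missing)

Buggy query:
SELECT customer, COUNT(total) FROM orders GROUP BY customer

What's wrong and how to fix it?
Bug: COUNT(column) counts non-NULL values only; rows with NULL total aren't counted

Fix: Use COUNT(*) to count all rows regardless of NULL

Corrected query:
SELECT customer, COUNT(*) FROM orders GROUP BY customer

Result:
customer | COUNT(*)
---------+---------
Alice    | 3       
Bob      | 1       
Dave     | 3       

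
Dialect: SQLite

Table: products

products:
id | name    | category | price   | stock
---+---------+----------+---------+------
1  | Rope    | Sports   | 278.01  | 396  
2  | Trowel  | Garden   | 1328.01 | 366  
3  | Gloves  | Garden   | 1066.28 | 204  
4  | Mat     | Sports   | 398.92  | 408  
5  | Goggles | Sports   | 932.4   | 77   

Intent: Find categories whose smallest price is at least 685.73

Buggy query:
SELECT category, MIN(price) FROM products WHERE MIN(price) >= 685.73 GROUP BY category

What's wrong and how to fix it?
Bug: MIN() in WHERE is a misuse of aggregate

Fix: Replace WHERE with HAVING after the GROUP BY

Corrected query:
SELECT category, MIN(price) FROM products GROUP BY category HAVING MIN(price) >= 685.73

Result:
category | MIN(price)
---------+-----------
Garden   | 1066.28   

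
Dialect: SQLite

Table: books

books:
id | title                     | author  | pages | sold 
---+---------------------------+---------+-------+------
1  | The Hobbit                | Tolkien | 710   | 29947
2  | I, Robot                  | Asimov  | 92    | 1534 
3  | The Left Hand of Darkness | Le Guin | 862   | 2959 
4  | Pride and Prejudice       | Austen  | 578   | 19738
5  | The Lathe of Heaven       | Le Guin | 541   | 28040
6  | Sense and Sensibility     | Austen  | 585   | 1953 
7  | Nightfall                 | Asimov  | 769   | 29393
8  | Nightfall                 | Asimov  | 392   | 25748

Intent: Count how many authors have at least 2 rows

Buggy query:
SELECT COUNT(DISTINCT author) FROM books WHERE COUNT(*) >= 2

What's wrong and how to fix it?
Bug: WHERE filters individual rows, not groups, so a group-level COUNT is invalid there

Fix: Use a subquery that GROUPs and filters with HAVING, then count its rows

Corrected query:
SELECT COUNT(*) FROM (SELECT author FROM books GROUP BY author HAVING COUNT(*) >= 2)

Result:
COUNT(*)
--------
3       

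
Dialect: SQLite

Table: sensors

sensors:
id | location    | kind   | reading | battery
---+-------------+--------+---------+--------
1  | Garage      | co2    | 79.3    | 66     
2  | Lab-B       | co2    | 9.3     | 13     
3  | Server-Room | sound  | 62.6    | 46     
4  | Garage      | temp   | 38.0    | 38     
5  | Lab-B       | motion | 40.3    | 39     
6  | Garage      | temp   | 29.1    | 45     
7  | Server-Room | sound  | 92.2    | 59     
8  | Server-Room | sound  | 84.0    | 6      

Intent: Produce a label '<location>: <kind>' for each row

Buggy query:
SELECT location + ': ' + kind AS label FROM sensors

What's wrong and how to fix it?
Bug: '+' is numeric addition; on text columns SQLite converts them to 0 instead of concatenating

Fix: Use the || operator for string concatenation

Corrected query:
SELECT location || ': ' || kind AS label FROM sensors

Result:
label             
------------------
Garage: co2       
Lab-B: co2        
Server-Room: sound
Garage: temp      
Lab-B: motion     
Garage: temp      
Server-Room: sound
Server-Room: sound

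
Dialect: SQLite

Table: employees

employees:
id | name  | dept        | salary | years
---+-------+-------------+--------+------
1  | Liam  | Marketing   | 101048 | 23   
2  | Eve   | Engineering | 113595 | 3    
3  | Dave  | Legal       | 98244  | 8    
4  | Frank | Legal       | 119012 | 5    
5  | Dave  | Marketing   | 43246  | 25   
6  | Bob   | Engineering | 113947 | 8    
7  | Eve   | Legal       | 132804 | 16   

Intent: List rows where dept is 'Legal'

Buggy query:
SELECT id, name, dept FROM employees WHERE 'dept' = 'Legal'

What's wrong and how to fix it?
Bug: 'dept' in single quotes is a string literal, not the column; the comparison is literal-vs-literal and never true

Fix: Reference the column as dept without single quotes

Corrected query:
SELECT id, name, dept FROM employees WHERE dept = 'Legal'

Result:
id | name  | dept 
---+-------+------
3  | Dave  | Legal
4  | Frank | Legal
7  | Eve   | Legal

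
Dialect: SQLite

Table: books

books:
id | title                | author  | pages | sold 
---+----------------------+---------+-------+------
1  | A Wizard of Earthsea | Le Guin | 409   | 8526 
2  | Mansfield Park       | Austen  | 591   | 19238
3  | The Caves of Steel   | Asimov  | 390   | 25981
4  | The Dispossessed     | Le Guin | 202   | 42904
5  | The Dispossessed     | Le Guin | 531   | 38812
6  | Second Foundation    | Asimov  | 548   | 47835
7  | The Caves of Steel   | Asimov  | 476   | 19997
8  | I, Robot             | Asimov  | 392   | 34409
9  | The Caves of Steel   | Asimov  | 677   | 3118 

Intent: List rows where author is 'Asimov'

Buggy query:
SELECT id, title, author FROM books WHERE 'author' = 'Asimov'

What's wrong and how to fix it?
Bug: Single quotes denote string literals in SQL; the column name is being compared as a constant string

Fix: Remove the quotes around the column name (or use double quotes for an identifier)

Corrected query:
SELECT id, title, author FROM books WHERE author = 'Asimov'

Result:
id | title              | author
---+--------------------+-------
3  | The Caves of Steel | Asimov
6  | Second Foundation  | Asimov
7  | The Caves of Steel | Asimov
8  | I, Robot           | Asimov
9  | The Caves of Steel | Asimov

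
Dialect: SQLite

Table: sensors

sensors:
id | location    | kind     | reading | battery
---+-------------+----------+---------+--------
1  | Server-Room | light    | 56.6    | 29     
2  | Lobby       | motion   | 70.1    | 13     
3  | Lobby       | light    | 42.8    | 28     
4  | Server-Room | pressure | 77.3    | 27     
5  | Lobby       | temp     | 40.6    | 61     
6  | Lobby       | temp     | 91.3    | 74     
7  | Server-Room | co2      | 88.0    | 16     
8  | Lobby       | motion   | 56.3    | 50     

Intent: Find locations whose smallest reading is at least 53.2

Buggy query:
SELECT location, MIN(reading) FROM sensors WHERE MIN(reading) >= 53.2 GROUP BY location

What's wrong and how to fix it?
Bug: Aggregates like MIN are computed per group after WHERE runs

Fix: Replace WHERE with HAVING after the GROUP BY

Corrected query:
SELECT location, MIN(reading) FROM sensors GROUP BY location HAVING MIN(reading) >= 53.2

Result:
location    | MIN(reading)
------------+-------------
Server-Room | 56.6        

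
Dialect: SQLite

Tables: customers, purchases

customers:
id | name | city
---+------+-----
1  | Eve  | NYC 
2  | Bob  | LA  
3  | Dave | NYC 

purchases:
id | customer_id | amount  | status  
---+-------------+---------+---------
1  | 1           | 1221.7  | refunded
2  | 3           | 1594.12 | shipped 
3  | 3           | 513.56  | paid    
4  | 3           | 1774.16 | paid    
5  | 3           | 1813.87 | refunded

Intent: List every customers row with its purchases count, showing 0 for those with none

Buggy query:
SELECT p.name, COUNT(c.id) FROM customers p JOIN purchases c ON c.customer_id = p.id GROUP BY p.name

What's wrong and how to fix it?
Bug: INNER JOIN drops customers rows that have no matching purchases rows

Fix: Use LEFT JOIN so parents without children still appear (COUNT(c.id) gives 0)

Corrected query:
SELECT p.name, COUNT(c.id) FROM customers p LEFT JOIN purchases c ON c.customer_id = p.id GROUP BY p.name

Result:
name | COUNT(c.id)
-----+------------
Bob  | 0          
Dave | 4          
Eve  | 1          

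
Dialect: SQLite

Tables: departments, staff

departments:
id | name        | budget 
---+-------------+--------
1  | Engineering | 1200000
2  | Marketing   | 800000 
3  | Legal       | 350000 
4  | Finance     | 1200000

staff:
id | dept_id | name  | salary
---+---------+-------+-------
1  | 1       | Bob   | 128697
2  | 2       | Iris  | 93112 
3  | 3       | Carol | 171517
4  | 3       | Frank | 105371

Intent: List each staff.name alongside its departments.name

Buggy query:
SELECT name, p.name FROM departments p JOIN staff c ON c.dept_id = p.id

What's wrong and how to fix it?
Bug: Both tables have a 'name' column; the unqualified reference is ambiguous

Fix: Prefix ambiguous columns with the table alias

Corrected query:
SELECT c.name, p.name FROM departments p JOIN staff c ON c.dept_id = p.id

Result:
name  | name       
------+------------
Bob   | Engineering
Iris  | Marketing  
Carol | Legal      
Frank | Legal      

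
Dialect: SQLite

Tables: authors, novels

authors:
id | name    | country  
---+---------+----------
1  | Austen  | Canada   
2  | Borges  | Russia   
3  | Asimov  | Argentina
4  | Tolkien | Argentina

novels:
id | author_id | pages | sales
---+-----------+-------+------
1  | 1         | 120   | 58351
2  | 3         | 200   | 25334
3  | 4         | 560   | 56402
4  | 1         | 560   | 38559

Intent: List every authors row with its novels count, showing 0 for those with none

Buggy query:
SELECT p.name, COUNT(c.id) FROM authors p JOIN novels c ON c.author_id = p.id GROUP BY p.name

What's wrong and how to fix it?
Bug: INNER JOIN drops authors rows that have no matching novels rows

Fix: Switch to LEFT JOIN to retain unmatched parent rows

Corrected query:
SELECT p.name, COUNT(c.id) FROM authors p LEFT JOIN novels c ON c.author_id = p.id GROUP BY p.name

Result:
name    | COUNT(c.id)
--------+------------
Asimov  | 1          
Austen  | 2          
Borges  | 0          
Tolkien | 1          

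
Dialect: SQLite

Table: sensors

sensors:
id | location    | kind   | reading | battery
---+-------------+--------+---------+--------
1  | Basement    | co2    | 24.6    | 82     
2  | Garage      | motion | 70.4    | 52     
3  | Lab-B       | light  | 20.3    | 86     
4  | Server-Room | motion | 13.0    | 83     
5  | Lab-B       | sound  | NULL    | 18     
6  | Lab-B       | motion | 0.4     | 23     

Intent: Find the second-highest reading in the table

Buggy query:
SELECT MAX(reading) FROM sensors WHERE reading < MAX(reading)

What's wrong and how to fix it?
Bug: The inner MAX is an aggregate inside WHERE, which is not allowed

Fix: Put the inner MAX in a scalar subquery

Corrected query:
SELECT MAX(reading) FROM sensors WHERE reading < (SELECT MAX(reading) FROM sensors)

Result:
MAX(reading)
------------
24.6        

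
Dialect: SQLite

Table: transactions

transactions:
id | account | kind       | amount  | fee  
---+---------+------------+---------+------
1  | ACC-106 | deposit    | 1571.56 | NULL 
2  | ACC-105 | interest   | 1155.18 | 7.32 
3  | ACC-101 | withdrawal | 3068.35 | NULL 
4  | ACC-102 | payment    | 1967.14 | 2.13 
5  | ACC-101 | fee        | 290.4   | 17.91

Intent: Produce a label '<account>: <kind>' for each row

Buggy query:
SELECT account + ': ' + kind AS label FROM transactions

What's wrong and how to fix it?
Bug: SQLite uses || for string concatenation; + coerces text to numbers (yielding 0)

Fix: Use the || operator for string concatenation

Corrected query:
SELECT account || ': ' || kind AS label FROM transactions

Result:
label              
-------------------
ACC-106: deposit   
ACC-105: interest  
ACC-101: withdrawal
ACC-102: payment   
ACC-101: fee       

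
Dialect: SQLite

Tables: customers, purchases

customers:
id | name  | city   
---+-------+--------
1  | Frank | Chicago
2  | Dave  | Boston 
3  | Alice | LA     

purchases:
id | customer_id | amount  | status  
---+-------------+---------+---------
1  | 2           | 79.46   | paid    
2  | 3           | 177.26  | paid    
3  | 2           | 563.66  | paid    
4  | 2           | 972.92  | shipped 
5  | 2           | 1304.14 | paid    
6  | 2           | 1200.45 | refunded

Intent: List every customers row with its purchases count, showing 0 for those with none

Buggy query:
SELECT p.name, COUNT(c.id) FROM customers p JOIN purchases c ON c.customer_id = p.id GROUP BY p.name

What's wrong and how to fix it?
Bug: INNER JOIN drops customers rows that have no matching purchases rows

Fix: Switch to LEFT JOIN to retain unmatched parent rows

Corrected query:
SELECT p.name, COUNT(c.id) FROM customers p LEFT JOIN purchases c ON c.customer_id = p.id GROUP BY p.name

Result:
name  | COUNT(c.id)
------+------------
Alice | 1          
Dave  | 5          
Frank | 0          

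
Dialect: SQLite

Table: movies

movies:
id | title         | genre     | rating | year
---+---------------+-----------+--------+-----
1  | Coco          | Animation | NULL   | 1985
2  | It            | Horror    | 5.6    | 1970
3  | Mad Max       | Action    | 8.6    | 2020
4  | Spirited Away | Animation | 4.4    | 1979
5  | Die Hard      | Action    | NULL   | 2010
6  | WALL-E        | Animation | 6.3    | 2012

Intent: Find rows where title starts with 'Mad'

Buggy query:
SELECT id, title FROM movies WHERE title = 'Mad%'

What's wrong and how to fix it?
Bug: '=' compares the literal string including the % character; pattern matching needs LIKE

Fix: Replace '=' with LIKE so 'Mad%' is treated as a pattern

Corrected query:
SELECT id, title FROM movies WHERE title LIKE 'Mad%'

Result:
id | title  
---+--------
3  | Mad Max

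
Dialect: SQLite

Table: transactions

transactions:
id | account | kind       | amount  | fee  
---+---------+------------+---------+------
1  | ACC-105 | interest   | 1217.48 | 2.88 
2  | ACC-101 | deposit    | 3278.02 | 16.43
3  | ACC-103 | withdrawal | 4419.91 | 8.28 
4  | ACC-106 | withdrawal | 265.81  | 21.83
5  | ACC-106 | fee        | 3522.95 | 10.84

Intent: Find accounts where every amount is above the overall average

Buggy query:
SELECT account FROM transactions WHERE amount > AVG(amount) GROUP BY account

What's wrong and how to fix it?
Bug: AVG() is an aggregate; it can't sit directly in WHERE

Fix: Use a subquery for AVG and a HAVING MIN(...) filter so the condition holds for every row in the group

Corrected query:
SELECT account FROM transactions GROUP BY account HAVING MIN(amount) > (SELECT AVG(amount) FROM transactions)

Result:
account
-------
ACC-101
ACC-103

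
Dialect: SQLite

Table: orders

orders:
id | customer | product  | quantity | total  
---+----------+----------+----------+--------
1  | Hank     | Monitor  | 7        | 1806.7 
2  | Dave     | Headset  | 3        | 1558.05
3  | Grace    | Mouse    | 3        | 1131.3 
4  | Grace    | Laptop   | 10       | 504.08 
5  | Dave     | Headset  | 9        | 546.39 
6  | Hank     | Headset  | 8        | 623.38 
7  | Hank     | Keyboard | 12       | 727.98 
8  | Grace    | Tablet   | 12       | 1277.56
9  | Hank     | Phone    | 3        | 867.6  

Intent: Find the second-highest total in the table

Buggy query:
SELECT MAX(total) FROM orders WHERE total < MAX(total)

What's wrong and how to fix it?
Bug: MAX(total) on the right of the comparison is an aggregate-in-WHERE error

Fix: Compute the overall MAX in a subquery, then take MAX of rows below it

Corrected query:
SELECT MAX(total) FROM orders WHERE total < (SELECT MAX(total) FROM orders)

Result:
MAX(total)
----------
1558.05   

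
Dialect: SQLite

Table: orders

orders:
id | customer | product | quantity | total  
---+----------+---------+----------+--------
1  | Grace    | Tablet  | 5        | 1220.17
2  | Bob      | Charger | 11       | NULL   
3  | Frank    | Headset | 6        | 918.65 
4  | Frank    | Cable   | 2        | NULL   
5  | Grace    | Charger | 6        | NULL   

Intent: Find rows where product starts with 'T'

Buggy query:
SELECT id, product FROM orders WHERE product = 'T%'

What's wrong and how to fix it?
Bug: '=' compares the literal string including the % character; pattern matching needs LIKE

Fix: Use LIKE for wildcard pattern matching

Corrected query:
SELECT id, product FROM orders WHERE product LIKE 'T%'

Result:
id | product
---+--------
1  | Tablet 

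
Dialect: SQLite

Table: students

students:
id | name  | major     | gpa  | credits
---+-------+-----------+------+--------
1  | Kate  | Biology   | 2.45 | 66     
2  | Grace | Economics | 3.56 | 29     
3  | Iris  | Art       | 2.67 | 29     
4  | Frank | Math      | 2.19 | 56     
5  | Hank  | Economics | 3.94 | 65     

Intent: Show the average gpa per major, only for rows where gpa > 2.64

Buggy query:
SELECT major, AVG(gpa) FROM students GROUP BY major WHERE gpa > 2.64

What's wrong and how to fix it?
Bug: WHERE cannot follow GROUP BY

Fix: Place WHERE between FROM and GROUP BY

Corrected query:
SELECT major, AVG(gpa) FROM students WHERE gpa > 2.64 GROUP BY major

Result:
major     | AVG(gpa)
----------+---------
Art       | 2.67    
Economics | 3.75    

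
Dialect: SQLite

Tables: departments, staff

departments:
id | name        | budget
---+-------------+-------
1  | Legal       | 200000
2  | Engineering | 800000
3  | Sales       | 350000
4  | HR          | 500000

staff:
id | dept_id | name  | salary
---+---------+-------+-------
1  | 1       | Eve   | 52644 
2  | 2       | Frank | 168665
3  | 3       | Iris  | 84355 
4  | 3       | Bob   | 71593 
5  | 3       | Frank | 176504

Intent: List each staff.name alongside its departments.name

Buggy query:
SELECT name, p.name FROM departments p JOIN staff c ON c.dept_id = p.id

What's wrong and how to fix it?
Bug: Both tables have a 'name' column; the unqualified reference is ambiguous

Fix: Qualify the column with its table alias (c.name)

Corrected query:
SELECT c.name, p.name FROM departments p JOIN staff c ON c.dept_id = p.id

Result:
name  | name       
------+------------
Eve   | Legal      
Frank | Engineering
Iris  | Sales      
Bob   | Sales      
Frank | Sales      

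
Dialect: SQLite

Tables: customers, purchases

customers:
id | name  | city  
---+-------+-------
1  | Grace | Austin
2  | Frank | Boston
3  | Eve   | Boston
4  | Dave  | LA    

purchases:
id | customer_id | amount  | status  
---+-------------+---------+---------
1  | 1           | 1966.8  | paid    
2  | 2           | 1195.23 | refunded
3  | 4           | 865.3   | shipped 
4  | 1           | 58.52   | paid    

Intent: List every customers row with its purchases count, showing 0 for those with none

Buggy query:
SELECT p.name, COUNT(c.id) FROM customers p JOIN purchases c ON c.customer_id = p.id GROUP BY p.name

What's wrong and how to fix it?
Bug: INNER JOIN drops customers rows that have no matching purchases rows

Fix: Use LEFT JOIN so parents without children still appear (COUNT(c.id) gives 0)

Corrected query:
SELECT p.name, COUNT(c.id) FROM customers p LEFT JOIN purchases c ON c.customer_id = p.id GROUP BY p.name

Result:
name  | COUNT(c.id)
------+------------
Dave  | 1          
Eve   | 0          
Frank | 1          
Grace | 2          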